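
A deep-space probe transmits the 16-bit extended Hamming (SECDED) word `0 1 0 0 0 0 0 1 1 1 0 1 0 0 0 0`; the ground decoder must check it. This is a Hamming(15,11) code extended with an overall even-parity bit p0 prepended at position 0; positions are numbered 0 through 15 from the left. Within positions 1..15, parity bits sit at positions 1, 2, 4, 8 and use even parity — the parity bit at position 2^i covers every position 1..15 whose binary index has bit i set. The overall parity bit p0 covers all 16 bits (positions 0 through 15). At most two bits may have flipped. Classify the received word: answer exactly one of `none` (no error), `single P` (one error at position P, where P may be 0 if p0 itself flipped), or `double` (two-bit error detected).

single 12

s1: b1⊕b3⊕b5⊕b7⊕b9⊕b11⊕b13⊕b15 = 1⊕0⊕0⊕1⊕1⊕1⊕0⊕0 = 0
s2: b2⊕b3⊕b6⊕b7⊕b10⊕b11⊕b14⊕b15 = 0⊕0⊕0⊕1⊕0⊕1⊕0⊕0 = 0
s4: b4⊕b5⊕b6⊕b7⊕b12⊕b13⊕b14⊕b15 = 0⊕0⊕0⊕1⊕0⊕0⊕0⊕0 = 1
s8: b8⊕b9⊕b10⊕b11⊕b12⊕b13⊕b14⊕b15 = 1⊕1⊕0⊕1⊕0⊕0⊕0⊕0 = 1
Syndrome (s8...s1) = 1100 → position 12.
Overall parity (XOR of all 16 bits, including p0): 0⊕1⊕0⊕0⊕0⊕0⊕0⊕1⊕1⊕1⊕0⊕1⊕0⊕0⊕0⊕0 = 1
Overall=1, syndrome position=12 → single-bit error at position 12.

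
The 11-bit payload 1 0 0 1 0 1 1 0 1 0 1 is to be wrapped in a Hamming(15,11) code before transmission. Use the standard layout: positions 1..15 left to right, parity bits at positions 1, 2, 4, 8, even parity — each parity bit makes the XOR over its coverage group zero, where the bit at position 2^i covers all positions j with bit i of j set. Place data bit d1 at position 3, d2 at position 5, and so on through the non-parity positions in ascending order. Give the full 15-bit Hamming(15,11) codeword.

Place data bits at non-power-of-two positions: b3=1, b5=0, b6=0, b7=1, b9=0, b10=1, b11=1, b12=0, b13=1, b14=0, b15=1.
p1 = XOR of data positions {3,5,7,9,11,13,15} = 1⊕0⊕1⊕0⊕1⊕1⊕1 = 1
p2 = XOR of data positions {3,6,7,10,11,14,15} = 1⊕0⊕1⊕1⊕1⊕0⊕1 = 1
p4 = XOR of data positions {5,6,7,12,13,14,15} = 0⊕0⊕1⊕0⊕1⊕0⊕1 = 1
p8 = XOR of data positions {9,10,11,12,13,14,15} = 0⊕1⊕1⊕0⊕1⊕0⊕1 = 0
Codeword b1..b15 = 111100100110101

111100100110101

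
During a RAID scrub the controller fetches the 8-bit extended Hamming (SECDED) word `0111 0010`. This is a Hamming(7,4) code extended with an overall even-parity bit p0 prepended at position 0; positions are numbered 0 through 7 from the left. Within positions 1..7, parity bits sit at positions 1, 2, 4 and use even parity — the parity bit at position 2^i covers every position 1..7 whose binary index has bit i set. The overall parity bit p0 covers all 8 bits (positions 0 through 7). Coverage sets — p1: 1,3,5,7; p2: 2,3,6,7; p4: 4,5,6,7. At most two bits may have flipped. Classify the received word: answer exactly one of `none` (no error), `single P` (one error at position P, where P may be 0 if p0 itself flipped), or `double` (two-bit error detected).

double

s1: b1⊕b3⊕b5⊕b7 = 1⊕1⊕0⊕0 = 0
s2: b2⊕b3⊕b6⊕b7 = 1⊕1⊕1⊕0 = 1
s4: b4⊕b5⊕b6⊕b7 = 0⊕0⊕1⊕0 = 1
Syndrome (s4...s1) = 110 → position 6.
Overall parity (XOR of all 8 bits, including p0): 0⊕1⊕1⊕1⊕0⊕0⊕1⊕0 = 0
Overall=0, syndrome position=6 → double-bit error detected (uncorrectable).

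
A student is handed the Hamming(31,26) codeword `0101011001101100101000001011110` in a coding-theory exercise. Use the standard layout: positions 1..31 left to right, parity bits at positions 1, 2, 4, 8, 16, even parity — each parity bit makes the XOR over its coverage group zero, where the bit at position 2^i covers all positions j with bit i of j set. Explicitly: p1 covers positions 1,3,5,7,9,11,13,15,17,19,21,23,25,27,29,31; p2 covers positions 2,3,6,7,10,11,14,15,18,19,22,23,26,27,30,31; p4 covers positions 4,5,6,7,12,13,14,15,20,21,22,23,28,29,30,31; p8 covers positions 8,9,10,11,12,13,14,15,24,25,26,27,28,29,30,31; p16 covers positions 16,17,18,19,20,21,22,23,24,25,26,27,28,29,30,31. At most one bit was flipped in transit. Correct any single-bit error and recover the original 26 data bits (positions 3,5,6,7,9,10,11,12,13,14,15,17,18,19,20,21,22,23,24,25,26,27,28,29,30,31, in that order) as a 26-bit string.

s1: b1⊕b3⊕b5⊕b7⊕b9⊕b11⊕b13⊕b15⊕b17⊕b19⊕b21⊕b23⊕b25⊕b27⊕b29⊕b31 = 0⊕0⊕0⊕1⊕0⊕1⊕1⊕0⊕1⊕1⊕0⊕0⊕1⊕1⊕1⊕0 = 0
s2: b2⊕b3⊕b6⊕b7⊕b10⊕b11⊕b14⊕b15⊕b18⊕b19⊕b22⊕b23⊕b26⊕b27⊕b30⊕b31 = 1⊕0⊕1⊕1⊕1⊕1⊕1⊕0⊕0⊕1⊕0⊕0⊕0⊕1⊕1⊕0 = 1
s4: b4⊕b5⊕b6⊕b7⊕b12⊕b13⊕b14⊕b15⊕b20⊕b21⊕b22⊕b23⊕b28⊕b29⊕b30⊕b31 = 1⊕0⊕1⊕1⊕0⊕1⊕1⊕0⊕0⊕0⊕0⊕0⊕1⊕1⊕1⊕0 = 0
s8: b8⊕b9⊕b10⊕b11⊕b12⊕b13⊕b14⊕b15⊕b24⊕b25⊕b26⊕b27⊕b28⊕b29⊕b30⊕b31 = 0⊕0⊕1⊕1⊕0⊕1⊕1⊕0⊕0⊕1⊕0⊕1⊕1⊕1⊕1⊕0 = 1
s16: b16⊕b17⊕b18⊕b19⊕b20⊕b21⊕b22⊕b23⊕b24⊕b25⊕b26⊕b27⊕b28⊕b29⊕b30⊕b31 = 0⊕1⊕0⊕1⊕0⊕0⊕0⊕0⊕0⊕1⊕0⊕1⊕1⊕1⊕1⊕0 = 1
Syndrome (s16...s1) = 11010 → position 26.
Flip bit 26: corrected codeword = 0101011001101100101000001111110
Data bits at positions 3,5,6,7,9,10,11,12,13,14,15,17,18,19,20,21,22,23,24,25,26,27,28,29,30,31: 00110110110101000001111110

00110110110101000001111110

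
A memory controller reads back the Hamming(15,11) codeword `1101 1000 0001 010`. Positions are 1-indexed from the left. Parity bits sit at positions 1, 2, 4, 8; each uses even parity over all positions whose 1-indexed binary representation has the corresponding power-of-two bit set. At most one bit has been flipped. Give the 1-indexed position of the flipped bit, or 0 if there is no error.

s1: b1⊕b3⊕b5⊕b7⊕b9⊕b11⊕b13⊕b15 = 1⊕0⊕1⊕0⊕0⊕0⊕0⊕0 = 0
s2: b2⊕b3⊕b6⊕b7⊕b10⊕b11⊕b14⊕b15 = 1⊕0⊕0⊕0⊕0⊕0⊕1⊕0 = 0
s4: b4⊕b5⊕b6⊕b7⊕b12⊕b13⊕b14⊕b15 = 1⊕1⊕0⊕0⊕1⊕0⊕1⊕0 = 0
s8: b8⊕b9⊕b10⊕b11⊕b12⊕b13⊕b14⊕b15 = 0⊕0⊕0⊕0⊕1⊕0⊕1⊕0 = 0
Syndrome (s8...s1) = 0000 → position 0 (no error).

0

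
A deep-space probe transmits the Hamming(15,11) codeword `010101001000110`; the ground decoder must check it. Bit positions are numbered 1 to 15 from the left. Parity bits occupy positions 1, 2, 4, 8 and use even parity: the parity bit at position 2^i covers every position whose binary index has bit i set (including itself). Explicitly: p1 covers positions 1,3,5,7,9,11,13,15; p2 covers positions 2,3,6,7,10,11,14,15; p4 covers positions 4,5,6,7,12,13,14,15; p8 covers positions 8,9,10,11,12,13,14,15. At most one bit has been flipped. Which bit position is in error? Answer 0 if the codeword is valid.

10

s1: b1⊕b3⊕b5⊕b7⊕b9⊕b11⊕b13⊕b15 = 0⊕0⊕0⊕0⊕1⊕0⊕1⊕0 = 0
s2: b2⊕b3⊕b6⊕b7⊕b10⊕b11⊕b14⊕b15 = 1⊕0⊕1⊕0⊕0⊕0⊕1⊕0 = 1
s4: b4⊕b5⊕b6⊕b7⊕b12⊕b13⊕b14⊕b15 = 1⊕0⊕1⊕0⊕0⊕1⊕1⊕0 = 0
s8: b8⊕b9⊕b10⊕b11⊕b12⊕b13⊕b14⊕b15 = 0⊕1⊕0⊕0⊕0⊕1⊕1⊕0 = 1
Syndrome (s8...s1) = 1010 → position 10.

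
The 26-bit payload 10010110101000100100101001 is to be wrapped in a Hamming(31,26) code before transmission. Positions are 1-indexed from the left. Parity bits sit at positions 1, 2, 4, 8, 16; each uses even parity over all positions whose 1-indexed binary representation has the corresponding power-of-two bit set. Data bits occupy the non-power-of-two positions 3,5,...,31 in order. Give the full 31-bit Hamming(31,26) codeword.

Place data bits at non-power-of-two positions: b3=1, b5=0, b6=0, b7=1, b9=0, b10=1, b11=1, b12=0, b13=1, b14=0, b15=1, b17=0, b18=0, b19=0, b20=1, b21=0, b22=0, b23=1, b24=0, b25=0, b26=1, b27=0, b28=1, b29=0, b30=0, b31=1.
p1 = XOR of data positions {3,5,7,9,11,13,15,17,19,21,23,25,27,29,31} = 1⊕0⊕1⊕0⊕1⊕1⊕1⊕0⊕0⊕0⊕1⊕0⊕0⊕0⊕1 = 1
p2 = XOR of data positions {3,6,7,10,11,14,15,18,19,22,23,26,27,30,31} = 1⊕0⊕1⊕1⊕1⊕0⊕1⊕0⊕0⊕0⊕1⊕1⊕0⊕0⊕1 = 0
p4 = XOR of data positions {5,6,7,12,13,14,15,20,21,22,23,28,29,30,31} = 0⊕0⊕1⊕0⊕1⊕0⊕1⊕1⊕0⊕0⊕1⊕1⊕0⊕0⊕1 = 1
p8 = XOR of data positions {9,10,11,12,13,14,15,24,25,26,27,28,29,30,31} = 0⊕1⊕1⊕0⊕1⊕0⊕1⊕0⊕0⊕1⊕0⊕1⊕0⊕0⊕1 = 1
p16 = XOR of data positions {17,18,19,20,21,22,23,24,25,26,27,28,29,30,31} = 0⊕0⊕0⊕1⊕0⊕0⊕1⊕0⊕0⊕1⊕0⊕1⊕0⊕0⊕1 = 1
Codeword b1..b31 = 1011001101101011000100100101001

1011001101101011000100100101001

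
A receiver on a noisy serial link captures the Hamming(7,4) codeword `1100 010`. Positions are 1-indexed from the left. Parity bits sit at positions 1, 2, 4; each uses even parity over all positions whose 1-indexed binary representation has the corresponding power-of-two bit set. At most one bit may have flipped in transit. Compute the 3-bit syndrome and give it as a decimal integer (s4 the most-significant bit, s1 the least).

5

s1: b1⊕b3⊕b5⊕b7 = 1⊕0⊕0⊕0 = 1
s2: b2⊕b3⊕b6⊕b7 = 1⊕0⊕1⊕0 = 0
s4: b4⊕b5⊕b6⊕b7 = 0⊕0⊕1⊕0 = 1
Syndrome (s4...s1) = 101 → position 5.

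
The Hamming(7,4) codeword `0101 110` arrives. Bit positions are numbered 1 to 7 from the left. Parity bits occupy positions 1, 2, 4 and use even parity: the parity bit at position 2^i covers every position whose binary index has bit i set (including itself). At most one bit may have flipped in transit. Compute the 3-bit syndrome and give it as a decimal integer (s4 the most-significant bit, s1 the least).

s1: b1⊕b3⊕b5⊕b7 = 0⊕0⊕1⊕0 = 1
s2: b2⊕b3⊕b6⊕b7 = 1⊕0⊕1⊕0 = 0
s4: b4⊕b5⊕b6⊕b7 = 1⊕1⊕1⊕0 = 1
Syndrome (s4...s1) = 101 → position 5.

5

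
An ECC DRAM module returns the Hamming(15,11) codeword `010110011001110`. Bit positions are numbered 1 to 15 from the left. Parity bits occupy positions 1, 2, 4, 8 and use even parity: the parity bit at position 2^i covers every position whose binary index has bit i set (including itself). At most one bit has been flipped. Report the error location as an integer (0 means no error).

s1: b1⊕b3⊕b5⊕b7⊕b9⊕b11⊕b13⊕b15 = 0⊕0⊕1⊕0⊕1⊕0⊕1⊕0 = 1
s2: b2⊕b3⊕b6⊕b7⊕b10⊕b11⊕b14⊕b15 = 1⊕0⊕0⊕0⊕0⊕0⊕1⊕0 = 0
s4: b4⊕b5⊕b6⊕b7⊕b12⊕b13⊕b14⊕b15 = 1⊕1⊕0⊕0⊕1⊕1⊕1⊕0 = 1
s8: b8⊕b9⊕b10⊕b11⊕b12⊕b13⊕b14⊕b15 = 1⊕1⊕0⊕0⊕1⊕1⊕1⊕0 = 1
Syndrome (s8...s1) = 1101 → position 13.

13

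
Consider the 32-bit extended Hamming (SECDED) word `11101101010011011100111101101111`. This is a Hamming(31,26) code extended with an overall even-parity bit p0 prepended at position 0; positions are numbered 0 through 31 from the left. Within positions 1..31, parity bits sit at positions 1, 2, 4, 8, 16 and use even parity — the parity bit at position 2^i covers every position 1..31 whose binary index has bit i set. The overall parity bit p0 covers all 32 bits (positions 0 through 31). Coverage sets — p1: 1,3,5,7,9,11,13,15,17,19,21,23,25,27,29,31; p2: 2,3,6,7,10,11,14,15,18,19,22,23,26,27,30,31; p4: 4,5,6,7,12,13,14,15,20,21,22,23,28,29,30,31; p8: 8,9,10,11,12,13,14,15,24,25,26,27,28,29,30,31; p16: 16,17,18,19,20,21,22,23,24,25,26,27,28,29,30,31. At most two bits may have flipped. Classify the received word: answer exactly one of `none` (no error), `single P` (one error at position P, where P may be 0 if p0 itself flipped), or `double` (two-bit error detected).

s1: b1⊕b3⊕b5⊕b7⊕b9⊕b11⊕b13⊕b15⊕b17⊕b19⊕b21⊕b23⊕b25⊕b27⊕b29⊕b31 = 1⊕0⊕1⊕1⊕1⊕0⊕1⊕1⊕1⊕0⊕1⊕1⊕1⊕0⊕1⊕1 = 0
s2: b2⊕b3⊕b6⊕b7⊕b10⊕b11⊕b14⊕b15⊕b18⊕b19⊕b22⊕b23⊕b26⊕b27⊕b30⊕b31 = 1⊕0⊕0⊕1⊕0⊕0⊕0⊕1⊕0⊕0⊕1⊕1⊕1⊕0⊕1⊕1 = 0
s4: b4⊕b5⊕b6⊕b7⊕b12⊕b13⊕b14⊕b15⊕b20⊕b21⊕b22⊕b23⊕b28⊕b29⊕b30⊕b31 = 1⊕1⊕0⊕1⊕1⊕1⊕0⊕1⊕1⊕1⊕1⊕1⊕1⊕1⊕1⊕1 = 0
s8: b8⊕b9⊕b10⊕b11⊕b12⊕b13⊕b14⊕b15⊕b24⊕b25⊕b26⊕b27⊕b28⊕b29⊕b30⊕b31 = 0⊕1⊕0⊕0⊕1⊕1⊕0⊕1⊕0⊕1⊕1⊕0⊕1⊕1⊕1⊕1 = 0
s16: b16⊕b17⊕b18⊕b19⊕b20⊕b21⊕b22⊕b23⊕b24⊕b25⊕b26⊕b27⊕b28⊕b29⊕b30⊕b31 = 1⊕1⊕0⊕0⊕1⊕1⊕1⊕1⊕0⊕1⊕1⊕0⊕1⊕1⊕1⊕1 = 0
Syndrome (s16...s1) = 00000 → position 0 (no error).
Overall parity (XOR of all 32 bits, including p0): 1⊕1⊕1⊕0⊕1⊕1⊕0⊕1⊕0⊕1⊕0⊕0⊕1⊕1⊕0⊕1⊕1⊕1⊕0⊕0⊕1⊕1⊕1⊕1⊕0⊕1⊕1⊕0⊕1⊕1⊕1⊕1 = 0
Overall=0, syndrome position=0 → no error.

none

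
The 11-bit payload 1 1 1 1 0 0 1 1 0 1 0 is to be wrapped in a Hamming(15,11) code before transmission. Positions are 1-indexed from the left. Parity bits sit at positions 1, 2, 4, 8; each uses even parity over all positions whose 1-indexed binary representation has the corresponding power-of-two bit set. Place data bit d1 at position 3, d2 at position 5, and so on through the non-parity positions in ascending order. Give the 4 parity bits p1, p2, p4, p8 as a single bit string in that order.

Place data bits at non-power-of-two positions: b3=1, b5=1, b6=1, b7=1, b9=0, b10=0, b11=1, b12=1, b13=0, b14=1, b15=0.
p1 = XOR of data positions {3,5,7,9,11,13,15} = 1⊕1⊕1⊕0⊕1⊕0⊕0 = 0
p2 = XOR of data positions {3,6,7,10,11,14,15} = 1⊕1⊕1⊕0⊕1⊕1⊕0 = 1
p4 = XOR of data positions {5,6,7,12,13,14,15} = 1⊕1⊕1⊕1⊕0⊕1⊕0 = 1
p8 = XOR of data positions {9,10,11,12,13,14,15} = 0⊕0⊕1⊕1⊕0⊕1⊕0 = 1
Parity bits p1,p2,p4,p8 = 0111

0111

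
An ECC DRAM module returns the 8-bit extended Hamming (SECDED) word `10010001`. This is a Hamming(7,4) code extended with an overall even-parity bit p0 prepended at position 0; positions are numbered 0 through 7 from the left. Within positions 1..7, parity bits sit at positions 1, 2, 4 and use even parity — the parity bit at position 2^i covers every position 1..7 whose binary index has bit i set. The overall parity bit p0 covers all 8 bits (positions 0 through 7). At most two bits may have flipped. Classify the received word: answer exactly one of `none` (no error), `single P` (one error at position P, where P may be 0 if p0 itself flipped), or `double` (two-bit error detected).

s1: b1⊕b3⊕b5⊕b7 = 0⊕1⊕0⊕1 = 0
s2: b2⊕b3⊕b6⊕b7 = 0⊕1⊕0⊕1 = 0
s4: b4⊕b5⊕b6⊕b7 = 0⊕0⊕0⊕1 = 1
Syndrome (s4...s1) = 100 → position 4.
Overall parity (XOR of all 8 bits, including p0): 1⊕0⊕0⊕1⊕0⊕0⊕0⊕1 = 1
Overall=1, syndrome position=4 → single-bit error at position 4.

single 4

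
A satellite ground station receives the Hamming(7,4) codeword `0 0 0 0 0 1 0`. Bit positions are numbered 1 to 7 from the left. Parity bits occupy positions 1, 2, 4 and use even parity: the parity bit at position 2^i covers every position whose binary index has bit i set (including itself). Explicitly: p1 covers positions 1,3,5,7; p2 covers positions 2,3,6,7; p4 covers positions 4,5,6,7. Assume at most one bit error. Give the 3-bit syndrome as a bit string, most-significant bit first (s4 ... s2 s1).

s1: b1⊕b3⊕b5⊕b7 = 0⊕0⊕0⊕0 = 0
s2: b2⊕b3⊕b6⊕b7 = 0⊕0⊕1⊕0 = 1
s4: b4⊕b5⊕b6⊕b7 = 0⊕0⊕1⊕0 = 1
Syndrome (s4...s1) = 110 → position 6.

110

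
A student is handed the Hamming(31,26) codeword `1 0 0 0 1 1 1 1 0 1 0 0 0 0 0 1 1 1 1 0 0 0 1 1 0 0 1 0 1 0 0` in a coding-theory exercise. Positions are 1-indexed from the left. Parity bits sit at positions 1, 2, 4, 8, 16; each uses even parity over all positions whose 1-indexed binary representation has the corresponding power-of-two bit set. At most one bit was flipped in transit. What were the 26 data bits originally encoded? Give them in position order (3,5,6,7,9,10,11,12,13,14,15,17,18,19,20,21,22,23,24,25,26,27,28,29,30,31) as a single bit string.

01110100010111000110010100

s1: b1⊕b3⊕b5⊕b7⊕b9⊕b11⊕b13⊕b15⊕b17⊕b19⊕b21⊕b23⊕b25⊕b27⊕b29⊕b31 = 1⊕0⊕1⊕1⊕0⊕0⊕0⊕0⊕1⊕1⊕0⊕1⊕0⊕1⊕1⊕0 = 0
s2: b2⊕b3⊕b6⊕b7⊕b10⊕b11⊕b14⊕b15⊕b18⊕b19⊕b22⊕b23⊕b26⊕b27⊕b30⊕b31 = 0⊕0⊕1⊕1⊕1⊕0⊕0⊕0⊕1⊕1⊕0⊕1⊕0⊕1⊕0⊕0 = 1
s4: b4⊕b5⊕b6⊕b7⊕b12⊕b13⊕b14⊕b15⊕b20⊕b21⊕b22⊕b23⊕b28⊕b29⊕b30⊕b31 = 0⊕1⊕1⊕1⊕0⊕0⊕0⊕0⊕0⊕0⊕0⊕1⊕0⊕1⊕0⊕0 = 1
s8: b8⊕b9⊕b10⊕b11⊕b12⊕b13⊕b14⊕b15⊕b24⊕b25⊕b26⊕b27⊕b28⊕b29⊕b30⊕b31 = 1⊕0⊕1⊕0⊕0⊕0⊕0⊕0⊕1⊕0⊕0⊕1⊕0⊕1⊕0⊕0 = 1
s16: b16⊕b17⊕b18⊕b19⊕b20⊕b21⊕b22⊕b23⊕b24⊕b25⊕b26⊕b27⊕b28⊕b29⊕b30⊕b31 = 1⊕1⊕1⊕1⊕0⊕0⊕0⊕1⊕1⊕0⊕0⊕1⊕0⊕1⊕0⊕0 = 0
Syndrome (s16...s1) = 01110 → position 14.
Flip bit 14: corrected codeword = 1000111101000101111000110010100
Data bits at positions 3,5,6,7,9,10,11,12,13,14,15,17,18,19,20,21,22,23,24,25,26,27,28,29,30,31: 01110100010111000110010100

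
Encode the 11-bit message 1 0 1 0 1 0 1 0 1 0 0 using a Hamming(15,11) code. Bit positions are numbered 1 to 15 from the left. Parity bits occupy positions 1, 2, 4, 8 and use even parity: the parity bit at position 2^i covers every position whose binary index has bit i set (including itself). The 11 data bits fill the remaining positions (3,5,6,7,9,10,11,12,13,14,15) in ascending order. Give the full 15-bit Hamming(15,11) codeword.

011001011010100

Place data bits at non-power-of-two positions: b3=1, b5=0, b6=1, b7=0, b9=1, b10=0, b11=1, b12=0, b13=1, b14=0, b15=0.
p1 = XOR of data positions {3,5,7,9,11,13,15} = 1⊕0⊕0⊕1⊕1⊕1⊕0 = 0
p2 = XOR of data positions {3,6,7,10,11,14,15} = 1⊕1⊕0⊕0⊕1⊕0⊕0 = 1
p4 = XOR of data positions {5,6,7,12,13,14,15} = 0⊕1⊕0⊕0⊕1⊕0⊕0 = 0
p8 = XOR of data positions {9,10,11,12,13,14,15} = 1⊕0⊕1⊕0⊕1⊕0⊕0 = 1
Codeword b1..b15 = 011001011010100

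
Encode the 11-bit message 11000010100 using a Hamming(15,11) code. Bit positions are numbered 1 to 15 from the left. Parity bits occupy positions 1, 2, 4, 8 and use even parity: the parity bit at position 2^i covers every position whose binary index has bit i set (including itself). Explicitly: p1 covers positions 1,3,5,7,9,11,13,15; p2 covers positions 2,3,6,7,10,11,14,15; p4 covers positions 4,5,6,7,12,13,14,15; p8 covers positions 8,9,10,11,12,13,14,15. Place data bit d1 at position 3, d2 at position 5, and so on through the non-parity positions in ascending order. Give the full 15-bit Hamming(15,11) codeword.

001010000010100

Place data bits at non-power-of-two positions: b3=1, b5=1, b6=0, b7=0, b9=0, b10=0, b11=1, b12=0, b13=1, b14=0, b15=0.
p1 = XOR of data positions {3,5,7,9,11,13,15} = 1⊕1⊕0⊕0⊕1⊕1⊕0 = 0
p2 = XOR of data positions {3,6,7,10,11,14,15} = 1⊕0⊕0⊕0⊕1⊕0⊕0 = 0
p4 = XOR of data positions {5,6,7,12,13,14,15} = 1⊕0⊕0⊕0⊕1⊕0⊕0 = 0
p8 = XOR of data positions {9,10,11,12,13,14,15} = 0⊕0⊕1⊕0⊕1⊕0⊕0 = 0
Codeword b1..b15 = 001010000010100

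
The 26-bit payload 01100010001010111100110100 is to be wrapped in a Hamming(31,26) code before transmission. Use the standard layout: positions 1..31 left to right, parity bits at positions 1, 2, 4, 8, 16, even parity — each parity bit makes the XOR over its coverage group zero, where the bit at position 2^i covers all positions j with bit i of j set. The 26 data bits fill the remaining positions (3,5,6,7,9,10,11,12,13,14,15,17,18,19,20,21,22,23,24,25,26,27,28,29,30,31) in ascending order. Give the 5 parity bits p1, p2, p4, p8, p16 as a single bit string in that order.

Place data bits at non-power-of-two positions: b3=0, b5=1, b6=1, b7=0, b9=0, b10=0, b11=1, b12=0, b13=0, b14=0, b15=1, b17=0, b18=1, b19=0, b20=1, b21=1, b22=1, b23=1, b24=0, b25=0, b26=1, b27=1, b28=0, b29=1, b30=0, b31=0.
p1 = XOR of data positions {3,5,7,9,11,13,15,17,19,21,23,25,27,29,31} = 0⊕1⊕0⊕0⊕1⊕0⊕1⊕0⊕0⊕1⊕1⊕0⊕1⊕1⊕0 = 1
p2 = XOR of data positions {3,6,7,10,11,14,15,18,19,22,23,26,27,30,31} = 0⊕1⊕0⊕0⊕1⊕0⊕1⊕1⊕0⊕1⊕1⊕1⊕1⊕0⊕0 = 0
p4 = XOR of data positions {5,6,7,12,13,14,15,20,21,22,23,28,29,30,31} = 1⊕1⊕0⊕0⊕0⊕0⊕1⊕1⊕1⊕1⊕1⊕0⊕1⊕0⊕0 = 0
p8 = XOR of data positions {9,10,11,12,13,14,15,24,25,26,27,28,29,30,31} = 0⊕0⊕1⊕0⊕0⊕0⊕1⊕0⊕0⊕1⊕1⊕0⊕1⊕0⊕0 = 1
p16 = XOR of data positions {17,18,19,20,21,22,23,24,25,26,27,28,29,30,31} = 0⊕1⊕0⊕1⊕1⊕1⊕1⊕0⊕0⊕1⊕1⊕0⊕1⊕0⊕0 = 0
Parity bits p1,p2,p4,p8,p16 = 10010

10010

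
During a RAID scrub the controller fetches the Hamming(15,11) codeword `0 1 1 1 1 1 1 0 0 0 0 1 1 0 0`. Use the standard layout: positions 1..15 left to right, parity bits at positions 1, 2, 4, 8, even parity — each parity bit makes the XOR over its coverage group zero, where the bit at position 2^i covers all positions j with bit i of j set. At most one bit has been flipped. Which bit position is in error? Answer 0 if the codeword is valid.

0

s1: b1⊕b3⊕b5⊕b7⊕b9⊕b11⊕b13⊕b15 = 0⊕1⊕1⊕1⊕0⊕0⊕1⊕0 = 0
s2: b2⊕b3⊕b6⊕b7⊕b10⊕b11⊕b14⊕b15 = 1⊕1⊕1⊕1⊕0⊕0⊕0⊕0 = 0
s4: b4⊕b5⊕b6⊕b7⊕b12⊕b13⊕b14⊕b15 = 1⊕1⊕1⊕1⊕1⊕1⊕0⊕0 = 0
s8: b8⊕b9⊕b10⊕b11⊕b12⊕b13⊕b14⊕b15 = 0⊕0⊕0⊕0⊕1⊕1⊕0⊕0 = 0
Syndrome (s8...s1) = 0000 → position 0 (no error).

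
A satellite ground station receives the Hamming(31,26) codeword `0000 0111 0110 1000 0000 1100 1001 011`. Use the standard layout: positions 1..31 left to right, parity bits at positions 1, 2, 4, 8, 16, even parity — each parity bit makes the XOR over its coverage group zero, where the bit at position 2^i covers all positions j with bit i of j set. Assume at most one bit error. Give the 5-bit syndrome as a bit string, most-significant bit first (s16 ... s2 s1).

s1: b1⊕b3⊕b5⊕b7⊕b9⊕b11⊕b13⊕b15⊕b17⊕b19⊕b21⊕b23⊕b25⊕b27⊕b29⊕b31 = 0⊕0⊕0⊕1⊕0⊕1⊕1⊕0⊕0⊕0⊕1⊕0⊕1⊕0⊕0⊕1 = 0
s2: b2⊕b3⊕b6⊕b7⊕b10⊕b11⊕b14⊕b15⊕b18⊕b19⊕b22⊕b23⊕b26⊕b27⊕b30⊕b31 = 0⊕0⊕1⊕1⊕1⊕1⊕0⊕0⊕0⊕0⊕1⊕0⊕0⊕0⊕1⊕1 = 1
s4: b4⊕b5⊕b6⊕b7⊕b12⊕b13⊕b14⊕b15⊕b20⊕b21⊕b22⊕b23⊕b28⊕b29⊕b30⊕b31 = 0⊕0⊕1⊕1⊕0⊕1⊕0⊕0⊕0⊕1⊕1⊕0⊕1⊕0⊕1⊕1 = 0
s8: b8⊕b9⊕b10⊕b11⊕b12⊕b13⊕b14⊕b15⊕b24⊕b25⊕b26⊕b27⊕b28⊕b29⊕b30⊕b31 = 1⊕0⊕1⊕1⊕0⊕1⊕0⊕0⊕0⊕1⊕0⊕0⊕1⊕0⊕1⊕1 = 0
s16: b16⊕b17⊕b18⊕b19⊕b20⊕b21⊕b22⊕b23⊕b24⊕b25⊕b26⊕b27⊕b28⊕b29⊕b30⊕b31 = 0⊕0⊕0⊕0⊕0⊕1⊕1⊕0⊕0⊕1⊕0⊕0⊕1⊕0⊕1⊕1 = 0
Syndrome (s16...s1) = 00010 → position 2.

00010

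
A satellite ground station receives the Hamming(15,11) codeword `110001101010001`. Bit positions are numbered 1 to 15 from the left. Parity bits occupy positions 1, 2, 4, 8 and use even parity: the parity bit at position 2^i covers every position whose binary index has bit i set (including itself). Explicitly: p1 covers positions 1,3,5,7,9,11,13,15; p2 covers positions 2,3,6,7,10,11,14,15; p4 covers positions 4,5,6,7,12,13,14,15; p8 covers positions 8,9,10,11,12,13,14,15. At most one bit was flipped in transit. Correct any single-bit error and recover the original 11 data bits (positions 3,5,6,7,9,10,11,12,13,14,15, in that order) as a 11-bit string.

00111010000

s1: b1⊕b3⊕b5⊕b7⊕b9⊕b11⊕b13⊕b15 = 1⊕0⊕0⊕1⊕1⊕1⊕0⊕1 = 1
s2: b2⊕b3⊕b6⊕b7⊕b10⊕b11⊕b14⊕b15 = 1⊕0⊕1⊕1⊕0⊕1⊕0⊕1 = 1
s4: b4⊕b5⊕b6⊕b7⊕b12⊕b13⊕b14⊕b15 = 0⊕0⊕1⊕1⊕0⊕0⊕0⊕1 = 1
s8: b8⊕b9⊕b10⊕b11⊕b12⊕b13⊕b14⊕b15 = 0⊕1⊕0⊕1⊕0⊕0⊕0⊕1 = 1
Syndrome (s8...s1) = 1111 → position 15.
Flip bit 15: corrected codeword = 110001101010000
Data bits at positions 3,5,6,7,9,10,11,12,13,14,15: 00111010000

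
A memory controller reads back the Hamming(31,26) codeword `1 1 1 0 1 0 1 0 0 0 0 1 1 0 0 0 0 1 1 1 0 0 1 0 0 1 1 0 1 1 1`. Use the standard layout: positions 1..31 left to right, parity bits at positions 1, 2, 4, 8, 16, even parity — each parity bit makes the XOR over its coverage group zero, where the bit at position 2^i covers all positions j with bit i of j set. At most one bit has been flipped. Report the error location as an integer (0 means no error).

28

s1: b1⊕b3⊕b5⊕b7⊕b9⊕b11⊕b13⊕b15⊕b17⊕b19⊕b21⊕b23⊕b25⊕b27⊕b29⊕b31 = 1⊕1⊕1⊕1⊕0⊕0⊕1⊕0⊕0⊕1⊕0⊕1⊕0⊕1⊕1⊕1 = 0
s2: b2⊕b3⊕b6⊕b7⊕b10⊕b11⊕b14⊕b15⊕b18⊕b19⊕b22⊕b23⊕b26⊕b27⊕b30⊕b31 = 1⊕1⊕0⊕1⊕0⊕0⊕0⊕0⊕1⊕1⊕0⊕1⊕1⊕1⊕1⊕1 = 0
s4: b4⊕b5⊕b6⊕b7⊕b12⊕b13⊕b14⊕b15⊕b20⊕b21⊕b22⊕b23⊕b28⊕b29⊕b30⊕b31 = 0⊕1⊕0⊕1⊕1⊕1⊕0⊕0⊕1⊕0⊕0⊕1⊕0⊕1⊕1⊕1 = 1
s8: b8⊕b9⊕b10⊕b11⊕b12⊕b13⊕b14⊕b15⊕b24⊕b25⊕b26⊕b27⊕b28⊕b29⊕b30⊕b31 = 0⊕0⊕0⊕0⊕1⊕1⊕0⊕0⊕0⊕0⊕1⊕1⊕0⊕1⊕1⊕1 = 1
s16: b16⊕b17⊕b18⊕b19⊕b20⊕b21⊕b22⊕b23⊕b24⊕b25⊕b26⊕b27⊕b28⊕b29⊕b30⊕b31 = 0⊕0⊕1⊕1⊕1⊕0⊕0⊕1⊕0⊕0⊕1⊕1⊕0⊕1⊕1⊕1 = 1
Syndrome (s16...s1) = 11100 → position 28.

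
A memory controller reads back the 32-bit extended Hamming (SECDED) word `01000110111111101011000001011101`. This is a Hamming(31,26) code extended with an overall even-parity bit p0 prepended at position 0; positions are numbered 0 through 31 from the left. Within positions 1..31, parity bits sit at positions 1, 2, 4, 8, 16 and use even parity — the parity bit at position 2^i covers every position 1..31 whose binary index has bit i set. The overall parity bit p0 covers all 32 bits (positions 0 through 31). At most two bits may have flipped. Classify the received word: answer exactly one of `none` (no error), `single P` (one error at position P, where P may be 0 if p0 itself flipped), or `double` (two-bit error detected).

s1: b1⊕b3⊕b5⊕b7⊕b9⊕b11⊕b13⊕b15⊕b17⊕b19⊕b21⊕b23⊕b25⊕b27⊕b29⊕b31 = 1⊕0⊕1⊕0⊕1⊕1⊕1⊕0⊕0⊕1⊕0⊕0⊕1⊕1⊕1⊕1 = 0
s2: b2⊕b3⊕b6⊕b7⊕b10⊕b11⊕b14⊕b15⊕b18⊕b19⊕b22⊕b23⊕b26⊕b27⊕b30⊕b31 = 0⊕0⊕1⊕0⊕1⊕1⊕1⊕0⊕1⊕1⊕0⊕0⊕0⊕1⊕0⊕1 = 0
s4: b4⊕b5⊕b6⊕b7⊕b12⊕b13⊕b14⊕b15⊕b20⊕b21⊕b22⊕b23⊕b28⊕b29⊕b30⊕b31 = 0⊕1⊕1⊕0⊕1⊕1⊕1⊕0⊕0⊕0⊕0⊕0⊕1⊕1⊕0⊕1 = 0
s8: b8⊕b9⊕b10⊕b11⊕b12⊕b13⊕b14⊕b15⊕b24⊕b25⊕b26⊕b27⊕b28⊕b29⊕b30⊕b31 = 1⊕1⊕1⊕1⊕1⊕1⊕1⊕0⊕0⊕1⊕0⊕1⊕1⊕1⊕0⊕1 = 0
s16: b16⊕b17⊕b18⊕b19⊕b20⊕b21⊕b22⊕b23⊕b24⊕b25⊕b26⊕b27⊕b28⊕b29⊕b30⊕b31 = 1⊕0⊕1⊕1⊕0⊕0⊕0⊕0⊕0⊕1⊕0⊕1⊕1⊕1⊕0⊕1 = 0
Syndrome (s16...s1) = 00000 → position 0 (no error).
Overall parity (XOR of all 32 bits, including p0): 0⊕1⊕0⊕0⊕0⊕1⊕1⊕0⊕1⊕1⊕1⊕1⊕1⊕1⊕1⊕0⊕1⊕0⊕1⊕1⊕0⊕0⊕0⊕0⊕0⊕1⊕0⊕1⊕1⊕1⊕0⊕1 = 0
Overall=0, syndrome position=0 → no error.

none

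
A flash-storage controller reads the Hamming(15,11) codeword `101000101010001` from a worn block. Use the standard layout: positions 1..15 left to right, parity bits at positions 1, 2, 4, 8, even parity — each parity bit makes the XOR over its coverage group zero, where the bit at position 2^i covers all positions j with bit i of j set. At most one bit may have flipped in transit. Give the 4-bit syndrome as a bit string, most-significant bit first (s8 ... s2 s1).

1000

s1: b1⊕b3⊕b5⊕b7⊕b9⊕b11⊕b13⊕b15 = 1⊕1⊕0⊕1⊕1⊕1⊕0⊕1 = 0
s2: b2⊕b3⊕b6⊕b7⊕b10⊕b11⊕b14⊕b15 = 0⊕1⊕0⊕1⊕0⊕1⊕0⊕1 = 0
s4: b4⊕b5⊕b6⊕b7⊕b12⊕b13⊕b14⊕b15 = 0⊕0⊕0⊕1⊕0⊕0⊕0⊕1 = 0
s8: b8⊕b9⊕b10⊕b11⊕b12⊕b13⊕b14⊕b15 = 0⊕1⊕0⊕1⊕0⊕0⊕0⊕1 = 1
Syndrome (s8...s1) = 1000 → position 8.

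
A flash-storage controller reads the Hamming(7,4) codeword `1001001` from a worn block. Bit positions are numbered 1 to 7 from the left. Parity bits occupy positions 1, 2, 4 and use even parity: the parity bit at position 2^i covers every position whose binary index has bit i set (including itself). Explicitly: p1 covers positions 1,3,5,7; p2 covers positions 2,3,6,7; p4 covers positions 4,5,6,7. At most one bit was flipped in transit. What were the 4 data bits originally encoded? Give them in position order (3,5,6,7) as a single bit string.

0001

s1: b1⊕b3⊕b5⊕b7 = 1⊕0⊕0⊕1 = 0
s2: b2⊕b3⊕b6⊕b7 = 0⊕0⊕0⊕1 = 1
s4: b4⊕b5⊕b6⊕b7 = 1⊕0⊕0⊕1 = 0
Syndrome (s4...s1) = 010 → position 2.
Flip bit 2: corrected codeword = 1101001
Data bits at positions 3,5,6,7: 0001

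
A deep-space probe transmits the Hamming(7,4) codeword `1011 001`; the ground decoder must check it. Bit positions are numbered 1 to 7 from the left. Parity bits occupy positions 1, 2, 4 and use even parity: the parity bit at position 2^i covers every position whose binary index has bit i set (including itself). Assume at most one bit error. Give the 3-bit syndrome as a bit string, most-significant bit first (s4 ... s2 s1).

s1: b1⊕b3⊕b5⊕b7 = 1⊕1⊕0⊕1 = 1
s2: b2⊕b3⊕b6⊕b7 = 0⊕1⊕0⊕1 = 0
s4: b4⊕b5⊕b6⊕b7 = 1⊕0⊕0⊕1 = 0
Syndrome (s4...s1) = 001 → position 1.

001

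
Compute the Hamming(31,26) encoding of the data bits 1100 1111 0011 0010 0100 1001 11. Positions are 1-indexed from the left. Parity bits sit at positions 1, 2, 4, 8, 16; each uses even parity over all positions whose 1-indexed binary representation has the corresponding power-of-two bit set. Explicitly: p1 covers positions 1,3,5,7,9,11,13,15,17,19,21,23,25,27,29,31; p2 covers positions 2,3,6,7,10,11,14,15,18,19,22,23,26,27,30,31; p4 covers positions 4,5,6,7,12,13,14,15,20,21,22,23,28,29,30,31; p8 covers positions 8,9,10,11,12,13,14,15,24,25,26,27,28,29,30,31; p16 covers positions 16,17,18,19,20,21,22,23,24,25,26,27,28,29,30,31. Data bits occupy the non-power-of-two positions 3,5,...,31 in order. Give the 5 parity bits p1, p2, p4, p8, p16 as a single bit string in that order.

Place data bits at non-power-of-two positions: b3=1, b5=1, b6=0, b7=0, b9=1, b10=1, b11=1, b12=1, b13=0, b14=0, b15=1, b17=1, b18=0, b19=0, b20=1, b21=0, b22=0, b23=1, b24=0, b25=0, b26=1, b27=0, b28=0, b29=1, b30=1, b31=1.
p1 = XOR of data positions {3,5,7,9,11,13,15,17,19,21,23,25,27,29,31} = 1⊕1⊕0⊕1⊕1⊕0⊕1⊕1⊕0⊕0⊕1⊕0⊕0⊕1⊕1 = 1
p2 = XOR of data positions {3,6,7,10,11,14,15,18,19,22,23,26,27,30,31} = 1⊕0⊕0⊕1⊕1⊕0⊕1⊕0⊕0⊕0⊕1⊕1⊕0⊕1⊕1 = 0
p4 = XOR of data positions {5,6,7,12,13,14,15,20,21,22,23,28,29,30,31} = 1⊕0⊕0⊕1⊕0⊕0⊕1⊕1⊕0⊕0⊕1⊕0⊕1⊕1⊕1 = 0
p8 = XOR of data positions {9,10,11,12,13,14,15,24,25,26,27,28,29,30,31} = 1⊕1⊕1⊕1⊕0⊕0⊕1⊕0⊕0⊕1⊕0⊕0⊕1⊕1⊕1 = 1
p16 = XOR of data positions {17,18,19,20,21,22,23,24,25,26,27,28,29,30,31} = 1⊕0⊕0⊕1⊕0⊕0⊕1⊕0⊕0⊕1⊕0⊕0⊕1⊕1⊕1 = 1
Parity bits p1,p2,p4,p8,p16 = 10011

10011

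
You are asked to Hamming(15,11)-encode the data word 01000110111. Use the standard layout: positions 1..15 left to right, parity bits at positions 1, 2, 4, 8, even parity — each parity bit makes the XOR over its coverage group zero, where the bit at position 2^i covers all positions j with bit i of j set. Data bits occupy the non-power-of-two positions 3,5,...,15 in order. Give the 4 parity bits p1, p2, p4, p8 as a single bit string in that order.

0001

Place data bits at non-power-of-two positions: b3=0, b5=1, b6=0, b7=0, b9=0, b10=1, b11=1, b12=0, b13=1, b14=1, b15=1.
p1 = XOR of data positions {3,5,7,9,11,13,15} = 0⊕1⊕0⊕0⊕1⊕1⊕1 = 0
p2 = XOR of data positions {3,6,7,10,11,14,15} = 0⊕0⊕0⊕1⊕1⊕1⊕1 = 0
p4 = XOR of data positions {5,6,7,12,13,14,15} = 1⊕0⊕0⊕0⊕1⊕1⊕1 = 0
p8 = XOR of data positions {9,10,11,12,13,14,15} = 0⊕1⊕1⊕0⊕1⊕1⊕1 = 1
Parity bits p1,p2,p4,p8 = 0001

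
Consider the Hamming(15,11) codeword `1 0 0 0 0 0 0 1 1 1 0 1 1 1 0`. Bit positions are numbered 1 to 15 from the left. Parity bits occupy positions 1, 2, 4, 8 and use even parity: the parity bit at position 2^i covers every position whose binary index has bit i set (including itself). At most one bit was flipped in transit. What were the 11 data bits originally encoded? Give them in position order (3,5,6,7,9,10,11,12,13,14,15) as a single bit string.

01001101110

s1: b1⊕b3⊕b5⊕b7⊕b9⊕b11⊕b13⊕b15 = 1⊕0⊕0⊕0⊕1⊕0⊕1⊕0 = 1
s2: b2⊕b3⊕b6⊕b7⊕b10⊕b11⊕b14⊕b15 = 0⊕0⊕0⊕0⊕1⊕0⊕1⊕0 = 0
s4: b4⊕b5⊕b6⊕b7⊕b12⊕b13⊕b14⊕b15 = 0⊕0⊕0⊕0⊕1⊕1⊕1⊕0 = 1
s8: b8⊕b9⊕b10⊕b11⊕b12⊕b13⊕b14⊕b15 = 1⊕1⊕1⊕0⊕1⊕1⊕1⊕0 = 0
Syndrome (s8...s1) = 0101 → position 5.
Flip bit 5: corrected codeword = 100010011101110
Data bits at positions 3,5,6,7,9,10,11,12,13,14,15: 01001101110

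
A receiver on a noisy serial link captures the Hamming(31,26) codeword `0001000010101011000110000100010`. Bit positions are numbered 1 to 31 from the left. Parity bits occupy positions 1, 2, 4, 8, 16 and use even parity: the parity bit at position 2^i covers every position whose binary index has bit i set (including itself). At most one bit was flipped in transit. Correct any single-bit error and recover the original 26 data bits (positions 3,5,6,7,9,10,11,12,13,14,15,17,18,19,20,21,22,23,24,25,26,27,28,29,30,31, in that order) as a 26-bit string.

00001010101100110000100010

s1: b1⊕b3⊕b5⊕b7⊕b9⊕b11⊕b13⊕b15⊕b17⊕b19⊕b21⊕b23⊕b25⊕b27⊕b29⊕b31 = 0⊕0⊕0⊕0⊕1⊕1⊕1⊕1⊕0⊕0⊕1⊕0⊕0⊕0⊕0⊕0 = 1
s2: b2⊕b3⊕b6⊕b7⊕b10⊕b11⊕b14⊕b15⊕b18⊕b19⊕b22⊕b23⊕b26⊕b27⊕b30⊕b31 = 0⊕0⊕0⊕0⊕0⊕1⊕0⊕1⊕0⊕0⊕0⊕0⊕1⊕0⊕1⊕0 = 0
s4: b4⊕b5⊕b6⊕b7⊕b12⊕b13⊕b14⊕b15⊕b20⊕b21⊕b22⊕b23⊕b28⊕b29⊕b30⊕b31 = 1⊕0⊕0⊕0⊕0⊕1⊕0⊕1⊕1⊕1⊕0⊕0⊕0⊕0⊕1⊕0 = 0
s8: b8⊕b9⊕b10⊕b11⊕b12⊕b13⊕b14⊕b15⊕b24⊕b25⊕b26⊕b27⊕b28⊕b29⊕b30⊕b31 = 0⊕1⊕0⊕1⊕0⊕1⊕0⊕1⊕0⊕0⊕1⊕0⊕0⊕0⊕1⊕0 = 0
s16: b16⊕b17⊕b18⊕b19⊕b20⊕b21⊕b22⊕b23⊕b24⊕b25⊕b26⊕b27⊕b28⊕b29⊕b30⊕b31 = 1⊕0⊕0⊕0⊕1⊕1⊕0⊕0⊕0⊕0⊕1⊕0⊕0⊕0⊕1⊕0 = 1
Syndrome (s16...s1) = 10001 → position 17.
Flip bit 17: corrected codeword = 0001000010101011100110000100010
Data bits at positions 3,5,6,7,9,10,11,12,13,14,15,17,18,19,20,21,22,23,24,25,26,27,28,29,30,31: 00001010101100110000100010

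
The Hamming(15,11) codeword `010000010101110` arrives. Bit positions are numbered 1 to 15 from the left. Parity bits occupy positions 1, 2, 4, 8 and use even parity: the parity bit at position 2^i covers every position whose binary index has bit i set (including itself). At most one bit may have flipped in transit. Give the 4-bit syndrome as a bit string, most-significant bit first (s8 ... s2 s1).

1111

s1: b1⊕b3⊕b5⊕b7⊕b9⊕b11⊕b13⊕b15 = 0⊕0⊕0⊕0⊕0⊕0⊕1⊕0 = 1
s2: b2⊕b3⊕b6⊕b7⊕b10⊕b11⊕b14⊕b15 = 1⊕0⊕0⊕0⊕1⊕0⊕1⊕0 = 1
s4: b4⊕b5⊕b6⊕b7⊕b12⊕b13⊕b14⊕b15 = 0⊕0⊕0⊕0⊕1⊕1⊕1⊕0 = 1
s8: b8⊕b9⊕b10⊕b11⊕b12⊕b13⊕b14⊕b15 = 1⊕0⊕1⊕0⊕1⊕1⊕1⊕0 = 1
Syndrome (s8...s1) = 1111 → position 15.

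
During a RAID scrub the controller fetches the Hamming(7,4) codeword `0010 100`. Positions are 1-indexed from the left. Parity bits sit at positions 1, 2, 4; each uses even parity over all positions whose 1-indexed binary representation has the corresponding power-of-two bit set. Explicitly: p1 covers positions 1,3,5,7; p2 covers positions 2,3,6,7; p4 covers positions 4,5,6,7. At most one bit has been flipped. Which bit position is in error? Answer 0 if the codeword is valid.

s1: b1⊕b3⊕b5⊕b7 = 0⊕1⊕1⊕0 = 0
s2: b2⊕b3⊕b6⊕b7 = 0⊕1⊕0⊕0 = 1
s4: b4⊕b5⊕b6⊕b7 = 0⊕1⊕0⊕0 = 1
Syndrome (s4...s1) = 110 → position 6.

6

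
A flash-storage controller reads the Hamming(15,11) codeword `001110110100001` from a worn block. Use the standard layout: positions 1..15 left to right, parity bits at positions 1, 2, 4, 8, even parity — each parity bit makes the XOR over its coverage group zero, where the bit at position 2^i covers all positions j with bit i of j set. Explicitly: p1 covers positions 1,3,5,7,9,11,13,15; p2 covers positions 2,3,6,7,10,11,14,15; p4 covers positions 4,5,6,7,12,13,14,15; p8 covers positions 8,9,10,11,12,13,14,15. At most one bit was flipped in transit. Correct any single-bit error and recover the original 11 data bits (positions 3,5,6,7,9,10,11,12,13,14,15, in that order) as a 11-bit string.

11010100001

s1: b1⊕b3⊕b5⊕b7⊕b9⊕b11⊕b13⊕b15 = 0⊕1⊕1⊕1⊕0⊕0⊕0⊕1 = 0
s2: b2⊕b3⊕b6⊕b7⊕b10⊕b11⊕b14⊕b15 = 0⊕1⊕0⊕1⊕1⊕0⊕0⊕1 = 0
s4: b4⊕b5⊕b6⊕b7⊕b12⊕b13⊕b14⊕b15 = 1⊕1⊕0⊕1⊕0⊕0⊕0⊕1 = 0
s8: b8⊕b9⊕b10⊕b11⊕b12⊕b13⊕b14⊕b15 = 1⊕0⊕1⊕0⊕0⊕0⊕0⊕1 = 1
Syndrome (s8...s1) = 1000 → position 8.
Flip bit 8: corrected codeword = 001110100100001
Data bits at positions 3,5,6,7,9,10,11,12,13,14,15: 11010100001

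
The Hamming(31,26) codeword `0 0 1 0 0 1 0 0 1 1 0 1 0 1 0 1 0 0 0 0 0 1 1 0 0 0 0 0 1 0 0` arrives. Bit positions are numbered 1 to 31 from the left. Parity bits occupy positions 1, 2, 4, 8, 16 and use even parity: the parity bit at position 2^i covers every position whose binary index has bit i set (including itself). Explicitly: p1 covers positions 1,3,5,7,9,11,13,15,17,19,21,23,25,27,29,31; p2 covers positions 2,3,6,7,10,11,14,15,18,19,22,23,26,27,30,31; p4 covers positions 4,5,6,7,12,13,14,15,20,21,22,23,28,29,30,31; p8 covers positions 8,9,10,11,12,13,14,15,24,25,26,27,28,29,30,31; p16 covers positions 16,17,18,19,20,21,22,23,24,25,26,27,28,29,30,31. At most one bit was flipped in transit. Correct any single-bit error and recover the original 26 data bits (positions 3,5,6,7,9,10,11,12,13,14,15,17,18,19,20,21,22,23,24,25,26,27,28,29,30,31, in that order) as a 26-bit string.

10101101010000001100000100

s1: b1⊕b3⊕b5⊕b7⊕b9⊕b11⊕b13⊕b15⊕b17⊕b19⊕b21⊕b23⊕b25⊕b27⊕b29⊕b31 = 0⊕1⊕0⊕0⊕1⊕0⊕0⊕0⊕0⊕0⊕0⊕1⊕0⊕0⊕1⊕0 = 0
s2: b2⊕b3⊕b6⊕b7⊕b10⊕b11⊕b14⊕b15⊕b18⊕b19⊕b22⊕b23⊕b26⊕b27⊕b30⊕b31 = 0⊕1⊕1⊕0⊕1⊕0⊕1⊕0⊕0⊕0⊕1⊕1⊕0⊕0⊕0⊕0 = 0
s4: b4⊕b5⊕b6⊕b7⊕b12⊕b13⊕b14⊕b15⊕b20⊕b21⊕b22⊕b23⊕b28⊕b29⊕b30⊕b31 = 0⊕0⊕1⊕0⊕1⊕0⊕1⊕0⊕0⊕0⊕1⊕1⊕0⊕1⊕0⊕0 = 0
s8: b8⊕b9⊕b10⊕b11⊕b12⊕b13⊕b14⊕b15⊕b24⊕b25⊕b26⊕b27⊕b28⊕b29⊕b30⊕b31 = 0⊕1⊕1⊕0⊕1⊕0⊕1⊕0⊕0⊕0⊕0⊕0⊕0⊕1⊕0⊕0 = 1
s16: b16⊕b17⊕b18⊕b19⊕b20⊕b21⊕b22⊕b23⊕b24⊕b25⊕b26⊕b27⊕b28⊕b29⊕b30⊕b31 = 1⊕0⊕0⊕0⊕0⊕0⊕1⊕1⊕0⊕0⊕0⊕0⊕0⊕1⊕0⊕0 = 0
Syndrome (s16...s1) = 01000 → position 8.
Flip bit 8: corrected codeword = 0010010111010101000001100000100
Data bits at positions 3,5,6,7,9,10,11,12,13,14,15,17,18,19,20,21,22,23,24,25,26,27,28,29,30,31: 10101101010000001100000100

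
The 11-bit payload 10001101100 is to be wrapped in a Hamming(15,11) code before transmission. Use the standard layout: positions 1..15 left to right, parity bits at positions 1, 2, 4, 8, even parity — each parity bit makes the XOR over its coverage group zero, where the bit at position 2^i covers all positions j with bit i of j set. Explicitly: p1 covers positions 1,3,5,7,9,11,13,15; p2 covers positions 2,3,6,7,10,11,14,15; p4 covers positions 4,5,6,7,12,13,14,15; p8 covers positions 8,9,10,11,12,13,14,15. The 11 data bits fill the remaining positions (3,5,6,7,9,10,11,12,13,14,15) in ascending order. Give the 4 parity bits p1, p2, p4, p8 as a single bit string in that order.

Place data bits at non-power-of-two positions: b3=1, b5=0, b6=0, b7=0, b9=1, b10=1, b11=0, b12=1, b13=1, b14=0, b15=0.
p1 = XOR of data positions {3,5,7,9,11,13,15} = 1⊕0⊕0⊕1⊕0⊕1⊕0 = 1
p2 = XOR of data positions {3,6,7,10,11,14,15} = 1⊕0⊕0⊕1⊕0⊕0⊕0 = 0
p4 = XOR of data positions {5,6,7,12,13,14,15} = 0⊕0⊕0⊕1⊕1⊕0⊕0 = 0
p8 = XOR of data positions {9,10,11,12,13,14,15} = 1⊕1⊕0⊕1⊕1⊕0⊕0 = 0
Parity bits p1,p2,p4,p8 = 1000

1000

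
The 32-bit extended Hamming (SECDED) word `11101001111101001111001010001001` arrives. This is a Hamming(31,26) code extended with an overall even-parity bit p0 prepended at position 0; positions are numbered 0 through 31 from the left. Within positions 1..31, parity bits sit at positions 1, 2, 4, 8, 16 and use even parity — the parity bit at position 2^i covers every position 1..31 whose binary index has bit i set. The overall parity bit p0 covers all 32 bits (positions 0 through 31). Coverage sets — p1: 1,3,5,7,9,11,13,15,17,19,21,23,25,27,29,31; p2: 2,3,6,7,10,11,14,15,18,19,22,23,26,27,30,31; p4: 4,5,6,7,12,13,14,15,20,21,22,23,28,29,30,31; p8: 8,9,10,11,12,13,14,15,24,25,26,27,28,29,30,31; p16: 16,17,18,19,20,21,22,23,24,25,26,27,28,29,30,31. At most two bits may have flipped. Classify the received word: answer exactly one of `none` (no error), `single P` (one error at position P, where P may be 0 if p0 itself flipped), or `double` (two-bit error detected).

s1: b1⊕b3⊕b5⊕b7⊕b9⊕b11⊕b13⊕b15⊕b17⊕b19⊕b21⊕b23⊕b25⊕b27⊕b29⊕b31 = 1⊕0⊕0⊕1⊕1⊕1⊕1⊕0⊕1⊕1⊕0⊕0⊕0⊕0⊕0⊕1 = 0
s2: b2⊕b3⊕b6⊕b7⊕b10⊕b11⊕b14⊕b15⊕b18⊕b19⊕b22⊕b23⊕b26⊕b27⊕b30⊕b31 = 1⊕0⊕0⊕1⊕1⊕1⊕0⊕0⊕1⊕1⊕1⊕0⊕0⊕0⊕0⊕1 = 0
s4: b4⊕b5⊕b6⊕b7⊕b12⊕b13⊕b14⊕b15⊕b20⊕b21⊕b22⊕b23⊕b28⊕b29⊕b30⊕b31 = 1⊕0⊕0⊕1⊕0⊕1⊕0⊕0⊕0⊕0⊕1⊕0⊕1⊕0⊕0⊕1 = 0
s8: b8⊕b9⊕b10⊕b11⊕b12⊕b13⊕b14⊕b15⊕b24⊕b25⊕b26⊕b27⊕b28⊕b29⊕b30⊕b31 = 1⊕1⊕1⊕1⊕0⊕1⊕0⊕0⊕1⊕0⊕0⊕0⊕1⊕0⊕0⊕1 = 0
s16: b16⊕b17⊕b18⊕b19⊕b20⊕b21⊕b22⊕b23⊕b24⊕b25⊕b26⊕b27⊕b28⊕b29⊕b30⊕b31 = 1⊕1⊕1⊕1⊕0⊕0⊕1⊕0⊕1⊕0⊕0⊕0⊕1⊕0⊕0⊕1 = 0
Syndrome (s16...s1) = 00000 → position 0 (no error).
Overall parity (XOR of all 32 bits, including p0): 1⊕1⊕1⊕0⊕1⊕0⊕0⊕1⊕1⊕1⊕1⊕1⊕0⊕1⊕0⊕0⊕1⊕1⊕1⊕1⊕0⊕0⊕1⊕0⊕1⊕0⊕0⊕0⊕1⊕0⊕0⊕1 = 0
Overall=0, syndrome position=0 → no error.

none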